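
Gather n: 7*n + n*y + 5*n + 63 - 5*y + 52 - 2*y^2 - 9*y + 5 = n*(y + 12) - 2*y^2 - 14*y + 120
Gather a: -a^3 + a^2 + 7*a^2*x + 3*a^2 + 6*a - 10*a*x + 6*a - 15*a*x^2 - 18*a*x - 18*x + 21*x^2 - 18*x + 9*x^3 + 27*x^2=-a^3 + a^2*(7*x + 4) + a*(-15*x^2 - 28*x + 12) + 9*x^3 + 48*x^2 - 36*x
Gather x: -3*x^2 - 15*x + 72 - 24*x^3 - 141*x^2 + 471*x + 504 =-24*x^3 - 144*x^2 + 456*x + 576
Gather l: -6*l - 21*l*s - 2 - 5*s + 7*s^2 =l*(-21*s - 6) + 7*s^2 - 5*s - 2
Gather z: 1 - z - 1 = -z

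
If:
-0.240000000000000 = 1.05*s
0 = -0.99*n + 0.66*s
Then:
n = -0.15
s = -0.23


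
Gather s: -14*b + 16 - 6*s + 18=-14*b - 6*s + 34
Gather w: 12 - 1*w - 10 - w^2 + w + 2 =4 - w^2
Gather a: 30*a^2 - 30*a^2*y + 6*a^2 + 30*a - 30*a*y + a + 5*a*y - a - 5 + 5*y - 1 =a^2*(36 - 30*y) + a*(30 - 25*y) + 5*y - 6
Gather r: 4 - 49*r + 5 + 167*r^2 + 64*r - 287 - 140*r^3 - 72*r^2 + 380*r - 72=-140*r^3 + 95*r^2 + 395*r - 350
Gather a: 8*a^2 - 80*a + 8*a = 8*a^2 - 72*a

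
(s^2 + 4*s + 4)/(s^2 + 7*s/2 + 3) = 2*(s + 2)/(2*s + 3)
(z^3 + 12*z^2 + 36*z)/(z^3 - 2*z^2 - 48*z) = (z + 6)/(z - 8)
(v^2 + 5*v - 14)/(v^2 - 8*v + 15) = (v^2 + 5*v - 14)/(v^2 - 8*v + 15)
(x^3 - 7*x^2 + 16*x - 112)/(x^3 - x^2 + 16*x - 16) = (x - 7)/(x - 1)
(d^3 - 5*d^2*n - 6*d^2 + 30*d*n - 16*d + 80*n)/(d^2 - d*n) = (d^3 - 5*d^2*n - 6*d^2 + 30*d*n - 16*d + 80*n)/(d*(d - n))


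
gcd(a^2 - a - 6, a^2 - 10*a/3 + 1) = a - 3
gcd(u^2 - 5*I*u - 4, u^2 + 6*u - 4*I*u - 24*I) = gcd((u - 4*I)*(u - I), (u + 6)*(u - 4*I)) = u - 4*I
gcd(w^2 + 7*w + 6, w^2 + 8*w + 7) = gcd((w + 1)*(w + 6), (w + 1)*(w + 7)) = w + 1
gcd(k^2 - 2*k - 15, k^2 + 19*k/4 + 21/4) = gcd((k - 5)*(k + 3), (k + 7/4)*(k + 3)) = k + 3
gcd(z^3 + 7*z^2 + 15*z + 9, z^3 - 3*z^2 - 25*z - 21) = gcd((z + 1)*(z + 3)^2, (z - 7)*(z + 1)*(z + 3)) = z^2 + 4*z + 3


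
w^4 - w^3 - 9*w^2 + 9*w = w*(w - 3)*(w - 1)*(w + 3)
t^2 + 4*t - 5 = (t - 1)*(t + 5)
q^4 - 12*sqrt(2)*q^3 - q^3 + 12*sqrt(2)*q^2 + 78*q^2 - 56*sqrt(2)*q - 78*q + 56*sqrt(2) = (q - 1)*(q - 7*sqrt(2))*(q - 4*sqrt(2))*(q - sqrt(2))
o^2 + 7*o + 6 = (o + 1)*(o + 6)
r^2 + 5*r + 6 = (r + 2)*(r + 3)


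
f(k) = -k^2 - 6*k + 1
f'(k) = -2*k - 6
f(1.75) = -12.56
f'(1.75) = -9.50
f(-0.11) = 1.65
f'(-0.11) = -5.78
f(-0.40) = 3.24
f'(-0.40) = -5.20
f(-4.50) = 7.75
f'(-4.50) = 3.00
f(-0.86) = 5.42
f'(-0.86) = -4.28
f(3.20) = -28.44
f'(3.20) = -12.40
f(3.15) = -27.82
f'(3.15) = -12.30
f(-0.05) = 1.30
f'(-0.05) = -5.90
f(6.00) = -71.00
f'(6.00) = -18.00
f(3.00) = -26.00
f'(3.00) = -12.00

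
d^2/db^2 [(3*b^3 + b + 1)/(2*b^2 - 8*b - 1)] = 2*(202*b^3 + 84*b^2 - 33*b + 58)/(8*b^6 - 96*b^5 + 372*b^4 - 416*b^3 - 186*b^2 - 24*b - 1)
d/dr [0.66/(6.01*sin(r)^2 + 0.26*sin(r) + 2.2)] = -(7.9332*sin(r) + 0.1716)*cos(r)/(6.01*sin(r)^2 + 0.26*sin(r) + 2.2)^2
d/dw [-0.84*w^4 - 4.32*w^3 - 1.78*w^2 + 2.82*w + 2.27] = -3.36*w^3 - 12.96*w^2 - 3.56*w + 2.82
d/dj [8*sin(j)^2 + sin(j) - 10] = (16*sin(j) + 1)*cos(j)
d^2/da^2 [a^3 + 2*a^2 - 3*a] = 6*a + 4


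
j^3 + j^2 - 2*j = j*(j - 1)*(j + 2)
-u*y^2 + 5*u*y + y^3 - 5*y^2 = y*(-u + y)*(y - 5)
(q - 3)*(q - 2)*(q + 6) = q^3 + q^2 - 24*q + 36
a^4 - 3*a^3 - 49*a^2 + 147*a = a*(a - 7)*(a - 3)*(a + 7)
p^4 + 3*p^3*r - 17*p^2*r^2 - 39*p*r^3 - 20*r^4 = (p - 4*r)*(p + r)^2*(p + 5*r)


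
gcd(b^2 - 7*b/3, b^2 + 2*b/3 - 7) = b - 7/3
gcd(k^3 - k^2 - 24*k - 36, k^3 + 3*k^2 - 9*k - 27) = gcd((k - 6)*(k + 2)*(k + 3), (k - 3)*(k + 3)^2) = k + 3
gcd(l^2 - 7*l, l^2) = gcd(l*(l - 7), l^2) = l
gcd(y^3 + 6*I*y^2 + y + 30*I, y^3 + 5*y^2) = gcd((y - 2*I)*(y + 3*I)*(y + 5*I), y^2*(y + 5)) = 1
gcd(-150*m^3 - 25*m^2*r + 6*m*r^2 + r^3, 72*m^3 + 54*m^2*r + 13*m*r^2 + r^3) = 6*m + r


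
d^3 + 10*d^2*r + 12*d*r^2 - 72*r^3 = (d - 2*r)*(d + 6*r)^2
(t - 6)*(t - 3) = t^2 - 9*t + 18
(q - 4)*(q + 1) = q^2 - 3*q - 4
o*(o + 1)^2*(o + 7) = o^4 + 9*o^3 + 15*o^2 + 7*o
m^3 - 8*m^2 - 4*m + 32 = (m - 8)*(m - 2)*(m + 2)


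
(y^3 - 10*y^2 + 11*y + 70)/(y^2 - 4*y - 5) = (y^2 - 5*y - 14)/(y + 1)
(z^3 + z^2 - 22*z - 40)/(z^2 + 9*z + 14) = (z^2 - z - 20)/(z + 7)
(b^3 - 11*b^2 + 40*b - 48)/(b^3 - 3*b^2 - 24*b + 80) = (b - 3)/(b + 5)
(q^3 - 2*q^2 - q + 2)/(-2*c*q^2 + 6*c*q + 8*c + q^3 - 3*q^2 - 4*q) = (q^2 - 3*q + 2)/(-2*c*q + 8*c + q^2 - 4*q)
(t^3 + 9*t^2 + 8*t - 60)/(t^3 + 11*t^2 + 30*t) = (t - 2)/t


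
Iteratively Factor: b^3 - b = (b + 1)*(b^2 - b) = b*(b + 1)*(b - 1)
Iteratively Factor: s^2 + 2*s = (s)*(s + 2)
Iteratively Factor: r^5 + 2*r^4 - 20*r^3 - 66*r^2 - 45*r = (r + 1)*(r^4 + r^3 - 21*r^2 - 45*r) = (r - 5)*(r + 1)*(r^3 + 6*r^2 + 9*r) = (r - 5)*(r + 1)*(r + 3)*(r^2 + 3*r) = (r - 5)*(r + 1)*(r + 3)^2*(r)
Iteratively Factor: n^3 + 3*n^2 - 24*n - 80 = (n + 4)*(n^2 - n - 20) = (n + 4)^2*(n - 5)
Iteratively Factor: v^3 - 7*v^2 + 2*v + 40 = (v - 5)*(v^2 - 2*v - 8) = (v - 5)*(v - 4)*(v + 2)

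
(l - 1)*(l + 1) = l^2 - 1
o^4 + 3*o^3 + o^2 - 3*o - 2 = (o - 1)*(o + 1)^2*(o + 2)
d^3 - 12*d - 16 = (d - 4)*(d + 2)^2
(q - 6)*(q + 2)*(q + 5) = q^3 + q^2 - 32*q - 60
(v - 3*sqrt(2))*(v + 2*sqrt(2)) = v^2 - sqrt(2)*v - 12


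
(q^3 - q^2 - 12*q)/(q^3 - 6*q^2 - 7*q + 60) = q/(q - 5)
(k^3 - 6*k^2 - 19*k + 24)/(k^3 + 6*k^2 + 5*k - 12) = (k - 8)/(k + 4)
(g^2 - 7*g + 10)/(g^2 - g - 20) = (g - 2)/(g + 4)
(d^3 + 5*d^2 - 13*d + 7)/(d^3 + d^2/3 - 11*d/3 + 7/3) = 3*(d + 7)/(3*d + 7)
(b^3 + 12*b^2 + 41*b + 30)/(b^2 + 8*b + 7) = (b^2 + 11*b + 30)/(b + 7)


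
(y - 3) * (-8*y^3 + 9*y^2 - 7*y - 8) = -8*y^4 + 33*y^3 - 34*y^2 + 13*y + 24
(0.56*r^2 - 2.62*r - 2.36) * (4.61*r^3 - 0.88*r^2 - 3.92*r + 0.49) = 2.5816*r^5 - 12.571*r^4 - 10.7692*r^3 + 12.6216*r^2 + 7.9674*r - 1.1564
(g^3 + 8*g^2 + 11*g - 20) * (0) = 0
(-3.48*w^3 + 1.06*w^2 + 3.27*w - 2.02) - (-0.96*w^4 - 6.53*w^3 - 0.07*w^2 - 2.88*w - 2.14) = 0.96*w^4 + 3.05*w^3 + 1.13*w^2 + 6.15*w + 0.12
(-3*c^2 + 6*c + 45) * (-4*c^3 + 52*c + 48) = 12*c^5 - 24*c^4 - 336*c^3 + 168*c^2 + 2628*c + 2160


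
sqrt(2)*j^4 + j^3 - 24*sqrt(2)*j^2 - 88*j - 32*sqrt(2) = (j - 4*sqrt(2))*(j + 2*sqrt(2))^2*(sqrt(2)*j + 1)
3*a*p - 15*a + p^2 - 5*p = (3*a + p)*(p - 5)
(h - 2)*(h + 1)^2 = h^3 - 3*h - 2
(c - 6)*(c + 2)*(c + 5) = c^3 + c^2 - 32*c - 60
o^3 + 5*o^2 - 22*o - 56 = (o - 4)*(o + 2)*(o + 7)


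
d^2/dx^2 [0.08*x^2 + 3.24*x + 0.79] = 0.160000000000000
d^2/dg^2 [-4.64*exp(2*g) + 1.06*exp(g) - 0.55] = (1.06 - 18.56*exp(g))*exp(g)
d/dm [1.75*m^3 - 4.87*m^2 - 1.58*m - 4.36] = 5.25*m^2 - 9.74*m - 1.58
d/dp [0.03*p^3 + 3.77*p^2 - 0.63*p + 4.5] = 0.09*p^2 + 7.54*p - 0.63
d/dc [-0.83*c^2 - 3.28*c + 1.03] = -1.66*c - 3.28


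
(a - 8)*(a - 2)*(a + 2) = a^3 - 8*a^2 - 4*a + 32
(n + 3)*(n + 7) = n^2 + 10*n + 21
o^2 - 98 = (o - 7*sqrt(2))*(o + 7*sqrt(2))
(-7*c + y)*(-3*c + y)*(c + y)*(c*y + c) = 21*c^4*y + 21*c^4 + 11*c^3*y^2 + 11*c^3*y - 9*c^2*y^3 - 9*c^2*y^2 + c*y^4 + c*y^3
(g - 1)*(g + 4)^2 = g^3 + 7*g^2 + 8*g - 16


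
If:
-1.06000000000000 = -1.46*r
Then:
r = 0.73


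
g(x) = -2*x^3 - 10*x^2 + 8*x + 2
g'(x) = -6*x^2 - 20*x + 8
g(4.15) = -279.97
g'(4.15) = -178.34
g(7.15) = -1183.08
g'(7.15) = -441.74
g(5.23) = -515.80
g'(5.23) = -260.72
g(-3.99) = -62.08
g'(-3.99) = -7.72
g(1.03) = -2.55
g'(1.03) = -18.97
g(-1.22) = -19.01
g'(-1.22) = 23.47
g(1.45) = -13.52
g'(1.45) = -33.62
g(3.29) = -151.14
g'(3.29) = -122.74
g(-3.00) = -58.00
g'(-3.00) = 14.00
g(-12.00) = 1922.00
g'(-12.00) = -616.00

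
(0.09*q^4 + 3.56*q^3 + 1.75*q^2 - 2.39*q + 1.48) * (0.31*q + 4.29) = 0.0279*q^5 + 1.4897*q^4 + 15.8149*q^3 + 6.7666*q^2 - 9.7943*q + 6.3492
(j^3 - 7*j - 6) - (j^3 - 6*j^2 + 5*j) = 6*j^2 - 12*j - 6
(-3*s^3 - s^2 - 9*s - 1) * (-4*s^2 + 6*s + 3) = 12*s^5 - 14*s^4 + 21*s^3 - 53*s^2 - 33*s - 3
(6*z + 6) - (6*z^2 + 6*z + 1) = 5 - 6*z^2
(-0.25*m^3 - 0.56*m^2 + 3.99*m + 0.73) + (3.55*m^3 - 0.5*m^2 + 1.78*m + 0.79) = 3.3*m^3 - 1.06*m^2 + 5.77*m + 1.52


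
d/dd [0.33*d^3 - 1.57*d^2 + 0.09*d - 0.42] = 0.99*d^2 - 3.14*d + 0.09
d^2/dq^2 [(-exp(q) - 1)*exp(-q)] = -exp(-q)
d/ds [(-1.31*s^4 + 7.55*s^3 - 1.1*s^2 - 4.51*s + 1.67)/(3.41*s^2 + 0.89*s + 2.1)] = (-8.9342*s^5 + 22.2478*s^4 + 2.435*s^3 + 61.9651*s^2 - 16.0094*s - 10.9573)/(11.6281*s^4 + 6.0698*s^3 + 15.1141*s^2 + 3.738*s + 4.41)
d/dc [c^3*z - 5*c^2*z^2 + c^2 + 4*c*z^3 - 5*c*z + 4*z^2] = 3*c^2*z - 10*c*z^2 + 2*c + 4*z^3 - 5*z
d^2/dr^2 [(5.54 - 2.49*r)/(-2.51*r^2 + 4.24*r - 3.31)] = ((48.926 - 37.4994*r)*(2.51*r^2 - 4.24*r + 3.31) + (2.49*r - 5.54)*(5.02*r - 4.24)*(10.04*r - 8.48))/(2.51*r^2 - 4.24*r + 3.31)^3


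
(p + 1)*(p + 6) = p^2 + 7*p + 6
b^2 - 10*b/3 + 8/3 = (b - 2)*(b - 4/3)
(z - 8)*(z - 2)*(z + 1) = z^3 - 9*z^2 + 6*z + 16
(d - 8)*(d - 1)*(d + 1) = d^3 - 8*d^2 - d + 8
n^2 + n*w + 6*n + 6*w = (n + 6)*(n + w)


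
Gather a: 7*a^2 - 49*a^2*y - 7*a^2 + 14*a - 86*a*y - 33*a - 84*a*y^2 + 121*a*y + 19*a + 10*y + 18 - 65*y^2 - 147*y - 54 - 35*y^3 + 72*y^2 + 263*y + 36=-49*a^2*y + a*(-84*y^2 + 35*y) - 35*y^3 + 7*y^2 + 126*y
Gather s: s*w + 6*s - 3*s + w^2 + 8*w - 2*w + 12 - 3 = s*(w + 3) + w^2 + 6*w + 9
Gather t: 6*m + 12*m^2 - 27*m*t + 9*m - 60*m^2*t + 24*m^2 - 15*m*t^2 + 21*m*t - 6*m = 36*m^2 - 15*m*t^2 + 9*m + t*(-60*m^2 - 6*m)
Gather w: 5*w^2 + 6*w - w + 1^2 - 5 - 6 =5*w^2 + 5*w - 10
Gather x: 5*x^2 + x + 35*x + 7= 5*x^2 + 36*x + 7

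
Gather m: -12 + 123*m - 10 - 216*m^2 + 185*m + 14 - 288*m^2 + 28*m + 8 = -504*m^2 + 336*m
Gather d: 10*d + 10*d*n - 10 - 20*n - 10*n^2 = d*(10*n + 10) - 10*n^2 - 20*n - 10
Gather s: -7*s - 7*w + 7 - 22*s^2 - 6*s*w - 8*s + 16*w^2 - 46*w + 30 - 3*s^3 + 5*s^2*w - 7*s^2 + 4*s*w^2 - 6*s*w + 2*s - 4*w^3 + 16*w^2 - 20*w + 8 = -3*s^3 + s^2*(5*w - 29) + s*(4*w^2 - 12*w - 13) - 4*w^3 + 32*w^2 - 73*w + 45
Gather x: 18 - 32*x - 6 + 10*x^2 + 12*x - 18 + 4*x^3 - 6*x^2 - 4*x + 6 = 4*x^3 + 4*x^2 - 24*x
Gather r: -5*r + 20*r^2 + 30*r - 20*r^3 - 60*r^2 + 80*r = -20*r^3 - 40*r^2 + 105*r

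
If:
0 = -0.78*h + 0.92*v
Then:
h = 1.17948717948718*v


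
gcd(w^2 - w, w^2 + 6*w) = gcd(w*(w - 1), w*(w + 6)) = w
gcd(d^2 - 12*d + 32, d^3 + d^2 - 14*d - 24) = d - 4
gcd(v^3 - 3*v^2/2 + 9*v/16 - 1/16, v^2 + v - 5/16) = v - 1/4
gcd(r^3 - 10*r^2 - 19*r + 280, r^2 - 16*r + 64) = r - 8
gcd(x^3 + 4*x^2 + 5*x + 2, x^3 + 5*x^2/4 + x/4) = x + 1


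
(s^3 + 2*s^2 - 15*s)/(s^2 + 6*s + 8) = s*(s^2 + 2*s - 15)/(s^2 + 6*s + 8)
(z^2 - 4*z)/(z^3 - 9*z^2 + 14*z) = (z - 4)/(z^2 - 9*z + 14)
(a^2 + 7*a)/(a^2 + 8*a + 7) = a/(a + 1)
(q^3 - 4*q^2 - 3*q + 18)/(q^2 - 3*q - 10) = (q^2 - 6*q + 9)/(q - 5)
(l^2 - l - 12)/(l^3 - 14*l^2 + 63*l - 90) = (l^2 - l - 12)/(l^3 - 14*l^2 + 63*l - 90)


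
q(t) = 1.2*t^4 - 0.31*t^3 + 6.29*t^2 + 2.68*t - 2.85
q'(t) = 4.8*t^3 - 0.93*t^2 + 12.58*t + 2.68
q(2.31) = 67.25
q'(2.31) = 85.94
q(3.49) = 247.96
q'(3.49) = 239.30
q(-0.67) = -1.49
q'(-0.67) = -7.61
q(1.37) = 16.06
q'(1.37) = 30.51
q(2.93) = 139.64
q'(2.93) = 152.29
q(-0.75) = -0.81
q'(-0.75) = -9.30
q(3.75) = 316.61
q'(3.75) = 289.90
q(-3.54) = 268.69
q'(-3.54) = -266.44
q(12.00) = 25282.59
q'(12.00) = 8314.12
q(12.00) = 25282.59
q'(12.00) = 8314.12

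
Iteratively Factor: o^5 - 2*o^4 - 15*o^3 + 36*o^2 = (o - 3)*(o^4 + o^3 - 12*o^2) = (o - 3)^2*(o^3 + 4*o^2) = o*(o - 3)^2*(o^2 + 4*o) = o*(o - 3)^2*(o + 4)*(o)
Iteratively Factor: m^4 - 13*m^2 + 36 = (m - 2)*(m^3 + 2*m^2 - 9*m - 18) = (m - 2)*(m + 2)*(m^2 - 9) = (m - 2)*(m + 2)*(m + 3)*(m - 3)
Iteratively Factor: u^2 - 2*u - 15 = (u + 3)*(u - 5)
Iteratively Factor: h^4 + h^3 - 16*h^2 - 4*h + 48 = (h + 2)*(h^3 - h^2 - 14*h + 24) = (h + 2)*(h + 4)*(h^2 - 5*h + 6) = (h - 3)*(h + 2)*(h + 4)*(h - 2)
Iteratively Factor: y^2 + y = (y)*(y + 1)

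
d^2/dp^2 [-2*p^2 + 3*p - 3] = -4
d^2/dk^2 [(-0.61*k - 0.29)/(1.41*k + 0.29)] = -0.65424/(1.41*k + 0.29)^3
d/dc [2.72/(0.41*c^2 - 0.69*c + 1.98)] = (1.8768 - 2.2304*c)/(0.41*c^2 - 0.69*c + 1.98)^2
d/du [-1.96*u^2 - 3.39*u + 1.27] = -3.92*u - 3.39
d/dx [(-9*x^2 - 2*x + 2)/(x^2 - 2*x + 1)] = 2*(10*x - 1)/(x^3 - 3*x^2 + 3*x - 1)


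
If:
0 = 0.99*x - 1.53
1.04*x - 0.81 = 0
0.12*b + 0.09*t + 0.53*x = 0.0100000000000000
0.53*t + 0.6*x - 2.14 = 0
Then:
No Solution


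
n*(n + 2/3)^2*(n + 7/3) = n^4 + 11*n^3/3 + 32*n^2/9 + 28*n/27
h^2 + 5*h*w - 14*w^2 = (h - 2*w)*(h + 7*w)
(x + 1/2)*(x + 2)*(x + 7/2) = x^3 + 6*x^2 + 39*x/4 + 7/2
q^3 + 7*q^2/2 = q^2*(q + 7/2)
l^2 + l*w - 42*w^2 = (l - 6*w)*(l + 7*w)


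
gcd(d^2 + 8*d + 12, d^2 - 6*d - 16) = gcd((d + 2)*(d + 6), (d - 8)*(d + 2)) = d + 2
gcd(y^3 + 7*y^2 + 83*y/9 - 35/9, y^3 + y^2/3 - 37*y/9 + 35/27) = y^2 + 2*y - 7/9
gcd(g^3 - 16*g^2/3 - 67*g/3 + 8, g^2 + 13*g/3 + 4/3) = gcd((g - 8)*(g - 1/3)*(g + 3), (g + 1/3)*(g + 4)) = 1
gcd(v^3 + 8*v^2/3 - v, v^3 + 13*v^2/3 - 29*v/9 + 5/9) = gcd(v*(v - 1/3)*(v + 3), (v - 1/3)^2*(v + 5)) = v - 1/3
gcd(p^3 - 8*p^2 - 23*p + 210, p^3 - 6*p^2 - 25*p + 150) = p^2 - p - 30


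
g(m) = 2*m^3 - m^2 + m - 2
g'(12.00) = 841.00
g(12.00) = 3322.00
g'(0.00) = 1.00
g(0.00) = -2.00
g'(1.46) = 10.87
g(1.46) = 3.55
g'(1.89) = 18.65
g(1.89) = 9.82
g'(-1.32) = 14.09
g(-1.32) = -9.66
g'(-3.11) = 65.25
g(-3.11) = -74.94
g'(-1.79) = 23.80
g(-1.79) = -18.46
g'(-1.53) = 18.11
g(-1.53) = -13.03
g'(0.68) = 2.41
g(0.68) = -1.15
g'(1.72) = 15.31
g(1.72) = 6.94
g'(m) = 6*m^2 - 2*m + 1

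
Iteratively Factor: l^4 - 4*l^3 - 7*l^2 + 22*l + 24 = (l + 1)*(l^3 - 5*l^2 - 2*l + 24) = (l + 1)*(l + 2)*(l^2 - 7*l + 12) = (l - 4)*(l + 1)*(l + 2)*(l - 3)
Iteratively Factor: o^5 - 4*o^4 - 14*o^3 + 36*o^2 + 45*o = (o + 3)*(o^4 - 7*o^3 + 7*o^2 + 15*o) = (o - 3)*(o + 3)*(o^3 - 4*o^2 - 5*o) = o*(o - 3)*(o + 3)*(o^2 - 4*o - 5) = o*(o - 3)*(o + 1)*(o + 3)*(o - 5)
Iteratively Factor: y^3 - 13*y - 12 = (y - 4)*(y^2 + 4*y + 3) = (y - 4)*(y + 3)*(y + 1)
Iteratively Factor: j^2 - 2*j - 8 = (j + 2)*(j - 4)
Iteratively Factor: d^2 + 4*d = (d)*(d + 4)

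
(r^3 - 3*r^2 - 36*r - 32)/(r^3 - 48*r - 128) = (r + 1)/(r + 4)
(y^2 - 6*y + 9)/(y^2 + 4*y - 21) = (y - 3)/(y + 7)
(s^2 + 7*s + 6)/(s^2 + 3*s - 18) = (s + 1)/(s - 3)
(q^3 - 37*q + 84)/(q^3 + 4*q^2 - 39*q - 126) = (q^2 - 7*q + 12)/(q^2 - 3*q - 18)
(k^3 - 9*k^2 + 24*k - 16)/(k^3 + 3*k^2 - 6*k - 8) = (k^3 - 9*k^2 + 24*k - 16)/(k^3 + 3*k^2 - 6*k - 8)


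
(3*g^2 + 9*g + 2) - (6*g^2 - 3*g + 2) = -3*g^2 + 12*g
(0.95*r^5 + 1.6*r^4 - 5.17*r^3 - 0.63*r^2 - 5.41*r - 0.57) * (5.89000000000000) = 5.5955*r^5 + 9.424*r^4 - 30.4513*r^3 - 3.7107*r^2 - 31.8649*r - 3.3573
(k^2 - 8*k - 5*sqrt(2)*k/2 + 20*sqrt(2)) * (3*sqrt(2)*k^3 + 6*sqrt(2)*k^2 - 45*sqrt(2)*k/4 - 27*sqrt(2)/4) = 3*sqrt(2)*k^5 - 18*sqrt(2)*k^4 - 15*k^4 - 237*sqrt(2)*k^3/4 + 90*k^3 + 333*sqrt(2)*k^2/4 + 1185*k^2/4 - 1665*k/4 + 54*sqrt(2)*k - 270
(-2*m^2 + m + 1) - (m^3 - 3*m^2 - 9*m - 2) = -m^3 + m^2 + 10*m + 3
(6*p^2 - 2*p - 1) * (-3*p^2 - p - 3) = -18*p^4 - 13*p^2 + 7*p + 3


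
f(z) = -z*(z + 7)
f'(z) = -2*z - 7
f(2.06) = -18.66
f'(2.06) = -11.12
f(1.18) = -9.65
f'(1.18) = -9.36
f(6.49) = -87.55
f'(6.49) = -19.98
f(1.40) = -11.76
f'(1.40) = -9.80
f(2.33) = -21.74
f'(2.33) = -11.66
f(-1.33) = 7.54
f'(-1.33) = -4.34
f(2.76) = -26.94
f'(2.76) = -12.52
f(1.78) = -15.63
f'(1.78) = -10.56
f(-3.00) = 12.00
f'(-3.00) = -1.00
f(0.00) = 0.00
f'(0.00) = -7.00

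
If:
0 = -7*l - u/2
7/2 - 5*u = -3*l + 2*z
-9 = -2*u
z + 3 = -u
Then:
No Solution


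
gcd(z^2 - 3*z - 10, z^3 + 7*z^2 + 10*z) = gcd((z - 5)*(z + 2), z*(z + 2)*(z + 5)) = z + 2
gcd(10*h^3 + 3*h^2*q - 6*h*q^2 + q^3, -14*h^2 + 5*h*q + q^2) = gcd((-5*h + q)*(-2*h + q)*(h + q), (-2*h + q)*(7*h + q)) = -2*h + q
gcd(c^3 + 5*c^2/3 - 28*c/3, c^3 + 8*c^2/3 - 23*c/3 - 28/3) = c^2 + 5*c/3 - 28/3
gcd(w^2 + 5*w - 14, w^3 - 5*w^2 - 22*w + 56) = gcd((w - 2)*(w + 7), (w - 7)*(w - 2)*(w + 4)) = w - 2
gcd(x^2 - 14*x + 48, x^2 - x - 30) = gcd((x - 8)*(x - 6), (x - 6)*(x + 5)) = x - 6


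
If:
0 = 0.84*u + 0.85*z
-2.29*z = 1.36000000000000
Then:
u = 0.60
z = -0.59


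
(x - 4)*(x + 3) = x^2 - x - 12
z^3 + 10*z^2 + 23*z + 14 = (z + 1)*(z + 2)*(z + 7)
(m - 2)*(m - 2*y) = m^2 - 2*m*y - 2*m + 4*y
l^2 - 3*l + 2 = (l - 2)*(l - 1)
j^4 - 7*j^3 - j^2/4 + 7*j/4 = j*(j - 7)*(j - 1/2)*(j + 1/2)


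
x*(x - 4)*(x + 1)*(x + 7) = x^4 + 4*x^3 - 25*x^2 - 28*x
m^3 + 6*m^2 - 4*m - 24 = (m - 2)*(m + 2)*(m + 6)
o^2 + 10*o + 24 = (o + 4)*(o + 6)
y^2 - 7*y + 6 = (y - 6)*(y - 1)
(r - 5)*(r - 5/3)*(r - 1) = r^3 - 23*r^2/3 + 15*r - 25/3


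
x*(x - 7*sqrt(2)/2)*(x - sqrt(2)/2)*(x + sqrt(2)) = x^4 - 3*sqrt(2)*x^3 - 9*x^2/2 + 7*sqrt(2)*x/2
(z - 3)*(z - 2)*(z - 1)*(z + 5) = z^4 - z^3 - 19*z^2 + 49*z - 30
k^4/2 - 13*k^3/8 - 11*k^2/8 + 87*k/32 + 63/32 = (k/2 + 1/2)*(k - 7/2)*(k - 3/2)*(k + 3/4)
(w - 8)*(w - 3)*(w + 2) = w^3 - 9*w^2 + 2*w + 48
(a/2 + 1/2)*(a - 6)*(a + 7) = a^3/2 + a^2 - 41*a/2 - 21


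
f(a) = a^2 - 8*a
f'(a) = 2*a - 8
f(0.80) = -5.76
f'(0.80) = -6.40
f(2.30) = -13.11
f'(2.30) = -3.40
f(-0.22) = 1.81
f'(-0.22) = -8.44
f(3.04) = -15.08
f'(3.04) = -1.92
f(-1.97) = 19.64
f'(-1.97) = -11.94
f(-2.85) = 30.92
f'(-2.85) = -13.70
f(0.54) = -4.03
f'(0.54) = -6.92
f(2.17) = -12.65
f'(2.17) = -3.66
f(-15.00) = 345.00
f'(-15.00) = -38.00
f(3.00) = -15.00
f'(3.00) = -2.00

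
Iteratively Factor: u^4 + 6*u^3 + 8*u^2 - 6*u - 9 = (u + 3)*(u^3 + 3*u^2 - u - 3) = (u + 1)*(u + 3)*(u^2 + 2*u - 3) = (u - 1)*(u + 1)*(u + 3)*(u + 3)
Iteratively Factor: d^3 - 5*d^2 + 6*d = (d - 3)*(d^2 - 2*d) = (d - 3)*(d - 2)*(d)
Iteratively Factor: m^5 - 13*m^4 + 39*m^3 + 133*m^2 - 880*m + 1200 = (m - 3)*(m^4 - 10*m^3 + 9*m^2 + 160*m - 400) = (m - 3)*(m + 4)*(m^3 - 14*m^2 + 65*m - 100) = (m - 4)*(m - 3)*(m + 4)*(m^2 - 10*m + 25) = (m - 5)*(m - 4)*(m - 3)*(m + 4)*(m - 5)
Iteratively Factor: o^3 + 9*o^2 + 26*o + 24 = (o + 2)*(o^2 + 7*o + 12) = (o + 2)*(o + 4)*(o + 3)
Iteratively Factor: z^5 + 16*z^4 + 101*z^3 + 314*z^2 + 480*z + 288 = (z + 4)*(z^4 + 12*z^3 + 53*z^2 + 102*z + 72) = (z + 4)^2*(z^3 + 8*z^2 + 21*z + 18) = (z + 2)*(z + 4)^2*(z^2 + 6*z + 9) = (z + 2)*(z + 3)*(z + 4)^2*(z + 3)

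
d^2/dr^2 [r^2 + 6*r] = 2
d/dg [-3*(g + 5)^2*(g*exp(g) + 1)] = 3*(g + 5)*(-2*g*exp(g) + (-g - 1)*(g + 5)*exp(g) - 2)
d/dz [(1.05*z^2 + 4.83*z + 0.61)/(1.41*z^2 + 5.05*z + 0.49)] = (-1.5078*z^2 - 0.691199999999998*z - 0.7138)/(1.9881*z^4 + 14.241*z^3 + 26.8843*z^2 + 4.949*z + 0.2401)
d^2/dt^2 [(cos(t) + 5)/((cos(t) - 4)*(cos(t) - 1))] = (-(1 - cos(2*t))^2 + 82*cos(t) + 146*cos(2*t) - 26*cos(3*t) - 850)/(4*(cos(t) - 4)^3*(cos(t) - 1)^2)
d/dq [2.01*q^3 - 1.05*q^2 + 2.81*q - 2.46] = 6.03*q^2 - 2.1*q + 2.81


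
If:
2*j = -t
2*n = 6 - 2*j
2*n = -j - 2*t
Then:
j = 6/5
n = 9/5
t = -12/5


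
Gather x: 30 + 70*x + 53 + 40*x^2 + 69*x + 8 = 40*x^2 + 139*x + 91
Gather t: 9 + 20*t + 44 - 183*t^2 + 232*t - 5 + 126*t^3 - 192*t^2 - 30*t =126*t^3 - 375*t^2 + 222*t + 48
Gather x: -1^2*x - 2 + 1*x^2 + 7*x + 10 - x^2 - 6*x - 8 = 0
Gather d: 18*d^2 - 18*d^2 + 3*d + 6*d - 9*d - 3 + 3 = 0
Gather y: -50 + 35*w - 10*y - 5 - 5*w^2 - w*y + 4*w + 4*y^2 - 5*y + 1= -5*w^2 + 39*w + 4*y^2 + y*(-w - 15) - 54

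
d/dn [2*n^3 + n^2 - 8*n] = 6*n^2 + 2*n - 8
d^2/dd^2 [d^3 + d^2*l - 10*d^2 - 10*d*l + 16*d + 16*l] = 6*d + 2*l - 20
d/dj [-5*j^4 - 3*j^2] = -20*j^3 - 6*j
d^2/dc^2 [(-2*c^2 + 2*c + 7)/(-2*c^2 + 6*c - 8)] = (4*c^3 - 45*c^2 + 87*c - 27)/(c^6 - 9*c^5 + 39*c^4 - 99*c^3 + 156*c^2 - 144*c + 64)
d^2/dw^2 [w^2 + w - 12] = 2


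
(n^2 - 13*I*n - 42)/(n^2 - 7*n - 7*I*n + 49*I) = (n - 6*I)/(n - 7)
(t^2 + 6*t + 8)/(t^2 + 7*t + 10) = (t + 4)/(t + 5)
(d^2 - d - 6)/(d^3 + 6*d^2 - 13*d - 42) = 1/(d + 7)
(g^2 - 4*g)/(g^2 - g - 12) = g/(g + 3)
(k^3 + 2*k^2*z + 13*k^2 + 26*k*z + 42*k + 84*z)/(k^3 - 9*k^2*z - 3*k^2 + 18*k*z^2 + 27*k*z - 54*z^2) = (k^3 + 2*k^2*z + 13*k^2 + 26*k*z + 42*k + 84*z)/(k^3 - 9*k^2*z - 3*k^2 + 18*k*z^2 + 27*k*z - 54*z^2)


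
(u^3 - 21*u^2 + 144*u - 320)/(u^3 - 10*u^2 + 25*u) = (u^2 - 16*u + 64)/(u*(u - 5))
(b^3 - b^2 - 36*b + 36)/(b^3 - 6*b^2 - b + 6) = (b + 6)/(b + 1)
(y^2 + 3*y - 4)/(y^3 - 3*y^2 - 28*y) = (y - 1)/(y*(y - 7))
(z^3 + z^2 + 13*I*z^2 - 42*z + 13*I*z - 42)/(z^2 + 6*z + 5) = (z^2 + 13*I*z - 42)/(z + 5)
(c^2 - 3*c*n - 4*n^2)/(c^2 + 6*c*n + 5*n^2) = (c - 4*n)/(c + 5*n)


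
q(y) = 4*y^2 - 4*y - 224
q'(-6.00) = -52.00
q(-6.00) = -56.00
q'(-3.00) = -28.00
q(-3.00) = -176.00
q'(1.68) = 9.44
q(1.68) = -219.43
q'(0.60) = 0.80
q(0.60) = -224.96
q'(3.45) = 23.60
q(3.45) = -190.19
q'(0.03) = -3.76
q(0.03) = -224.12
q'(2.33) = 14.64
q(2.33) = -211.60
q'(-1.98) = -19.84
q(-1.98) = -200.40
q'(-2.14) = -21.12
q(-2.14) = -197.12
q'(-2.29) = -22.32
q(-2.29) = -193.86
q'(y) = 8*y - 4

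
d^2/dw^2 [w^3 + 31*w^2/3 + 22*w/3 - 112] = 6*w + 62/3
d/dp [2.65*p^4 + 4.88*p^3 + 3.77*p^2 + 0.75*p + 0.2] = 10.6*p^3 + 14.64*p^2 + 7.54*p + 0.75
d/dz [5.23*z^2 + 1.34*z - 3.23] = 10.46*z + 1.34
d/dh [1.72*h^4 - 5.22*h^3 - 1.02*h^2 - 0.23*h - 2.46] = 6.88*h^3 - 15.66*h^2 - 2.04*h - 0.23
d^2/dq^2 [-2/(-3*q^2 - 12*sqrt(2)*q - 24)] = 4*(-q^2 - 4*sqrt(2)*q + 4*(q + 2*sqrt(2))^2 - 8)/(3*(q^2 + 4*sqrt(2)*q + 8)^3)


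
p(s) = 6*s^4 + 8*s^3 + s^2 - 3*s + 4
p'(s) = 24*s^3 + 24*s^2 + 2*s - 3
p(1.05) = 18.51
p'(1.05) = 53.34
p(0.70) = 6.57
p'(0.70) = 18.39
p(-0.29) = 4.80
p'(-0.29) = -2.15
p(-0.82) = 5.43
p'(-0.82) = -1.74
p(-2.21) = 72.29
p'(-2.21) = -149.25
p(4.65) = 3621.22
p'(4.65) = 2938.31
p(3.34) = 1049.90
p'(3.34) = 1165.65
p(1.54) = 64.72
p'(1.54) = 144.65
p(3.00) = 706.00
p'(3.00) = 867.00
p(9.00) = 45256.00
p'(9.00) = 19455.00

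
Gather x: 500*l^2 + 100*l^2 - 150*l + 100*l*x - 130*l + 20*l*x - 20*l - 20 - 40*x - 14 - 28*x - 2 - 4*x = 600*l^2 - 300*l + x*(120*l - 72) - 36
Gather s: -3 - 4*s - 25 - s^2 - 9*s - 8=-s^2 - 13*s - 36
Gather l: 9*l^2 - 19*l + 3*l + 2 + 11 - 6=9*l^2 - 16*l + 7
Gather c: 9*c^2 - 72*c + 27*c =9*c^2 - 45*c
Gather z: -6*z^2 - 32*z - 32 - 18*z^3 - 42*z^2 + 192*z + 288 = -18*z^3 - 48*z^2 + 160*z + 256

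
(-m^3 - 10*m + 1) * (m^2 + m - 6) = -m^5 - m^4 - 4*m^3 - 9*m^2 + 61*m - 6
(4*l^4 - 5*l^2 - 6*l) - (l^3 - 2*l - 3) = 4*l^4 - l^3 - 5*l^2 - 4*l + 3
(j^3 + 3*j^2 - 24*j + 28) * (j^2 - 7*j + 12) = j^5 - 4*j^4 - 33*j^3 + 232*j^2 - 484*j + 336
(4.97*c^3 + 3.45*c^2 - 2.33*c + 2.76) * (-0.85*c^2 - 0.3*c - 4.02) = -4.2245*c^5 - 4.4235*c^4 - 19.0339*c^3 - 15.516*c^2 + 8.5386*c - 11.0952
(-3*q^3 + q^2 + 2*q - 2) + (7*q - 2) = -3*q^3 + q^2 + 9*q - 4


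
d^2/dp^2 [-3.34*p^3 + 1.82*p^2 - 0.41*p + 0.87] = 3.64 - 20.04*p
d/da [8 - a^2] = -2*a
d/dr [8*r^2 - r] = 16*r - 1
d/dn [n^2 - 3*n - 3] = 2*n - 3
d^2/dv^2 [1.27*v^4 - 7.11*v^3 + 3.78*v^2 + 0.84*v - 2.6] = 15.24*v^2 - 42.66*v + 7.56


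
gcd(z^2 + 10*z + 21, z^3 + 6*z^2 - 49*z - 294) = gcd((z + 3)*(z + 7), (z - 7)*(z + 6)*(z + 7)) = z + 7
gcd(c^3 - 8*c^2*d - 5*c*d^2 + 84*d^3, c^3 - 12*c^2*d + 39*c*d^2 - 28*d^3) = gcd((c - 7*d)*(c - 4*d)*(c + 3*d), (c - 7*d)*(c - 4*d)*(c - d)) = c^2 - 11*c*d + 28*d^2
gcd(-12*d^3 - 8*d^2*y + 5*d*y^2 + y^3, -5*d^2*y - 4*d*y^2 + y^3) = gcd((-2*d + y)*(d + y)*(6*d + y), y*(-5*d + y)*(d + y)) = d + y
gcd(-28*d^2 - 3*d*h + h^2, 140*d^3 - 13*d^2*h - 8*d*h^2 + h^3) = 28*d^2 + 3*d*h - h^2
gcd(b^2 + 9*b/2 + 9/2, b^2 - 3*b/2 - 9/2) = b + 3/2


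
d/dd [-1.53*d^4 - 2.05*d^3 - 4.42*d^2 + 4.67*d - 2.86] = -6.12*d^3 - 6.15*d^2 - 8.84*d + 4.67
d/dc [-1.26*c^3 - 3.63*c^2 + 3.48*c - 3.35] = -3.78*c^2 - 7.26*c + 3.48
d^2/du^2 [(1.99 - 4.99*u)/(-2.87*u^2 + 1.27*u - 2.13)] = ((24.0972 - 85.9278*u)*(2.87*u^2 - 1.27*u + 2.13) + (4.99*u - 1.99)*(5.74*u - 1.27)*(11.48*u - 2.54))/(2.87*u^2 - 1.27*u + 2.13)^3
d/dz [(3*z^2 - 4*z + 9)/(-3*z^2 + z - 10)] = (-9*z^2 - 6*z + 31)/(9*z^4 - 6*z^3 + 61*z^2 - 20*z + 100)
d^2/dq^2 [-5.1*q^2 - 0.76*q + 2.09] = -10.2000000000000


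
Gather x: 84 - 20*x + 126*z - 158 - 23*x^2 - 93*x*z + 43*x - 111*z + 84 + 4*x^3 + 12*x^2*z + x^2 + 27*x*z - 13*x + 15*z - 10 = 4*x^3 + x^2*(12*z - 22) + x*(10 - 66*z) + 30*z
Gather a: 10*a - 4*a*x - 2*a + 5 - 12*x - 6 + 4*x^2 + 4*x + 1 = a*(8 - 4*x) + 4*x^2 - 8*x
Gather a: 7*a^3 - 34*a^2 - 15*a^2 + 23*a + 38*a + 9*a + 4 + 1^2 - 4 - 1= 7*a^3 - 49*a^2 + 70*a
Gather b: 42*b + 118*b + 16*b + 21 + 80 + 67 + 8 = 176*b + 176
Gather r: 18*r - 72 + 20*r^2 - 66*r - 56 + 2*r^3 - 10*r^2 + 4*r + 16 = 2*r^3 + 10*r^2 - 44*r - 112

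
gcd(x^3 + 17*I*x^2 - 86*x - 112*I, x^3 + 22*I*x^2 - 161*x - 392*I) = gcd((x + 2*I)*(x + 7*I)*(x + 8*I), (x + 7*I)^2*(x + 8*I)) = x^2 + 15*I*x - 56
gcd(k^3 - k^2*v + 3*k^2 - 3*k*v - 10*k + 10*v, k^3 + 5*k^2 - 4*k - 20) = k^2 + 3*k - 10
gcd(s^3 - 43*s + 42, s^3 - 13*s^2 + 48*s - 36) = s^2 - 7*s + 6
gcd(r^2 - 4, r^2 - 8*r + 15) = 1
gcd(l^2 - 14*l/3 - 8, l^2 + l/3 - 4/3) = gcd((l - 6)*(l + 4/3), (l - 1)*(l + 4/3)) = l + 4/3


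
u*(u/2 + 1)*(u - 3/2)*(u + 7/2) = u^4/2 + 2*u^3 - 5*u^2/8 - 21*u/4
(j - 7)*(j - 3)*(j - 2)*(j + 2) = j^4 - 10*j^3 + 17*j^2 + 40*j - 84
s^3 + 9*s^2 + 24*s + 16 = (s + 1)*(s + 4)^2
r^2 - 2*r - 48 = (r - 8)*(r + 6)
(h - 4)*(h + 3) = h^2 - h - 12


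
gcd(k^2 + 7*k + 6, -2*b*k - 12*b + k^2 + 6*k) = k + 6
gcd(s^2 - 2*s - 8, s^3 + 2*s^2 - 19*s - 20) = s - 4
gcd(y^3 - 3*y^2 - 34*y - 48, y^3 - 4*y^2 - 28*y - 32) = y^2 - 6*y - 16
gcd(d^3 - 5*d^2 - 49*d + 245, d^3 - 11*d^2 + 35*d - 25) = d - 5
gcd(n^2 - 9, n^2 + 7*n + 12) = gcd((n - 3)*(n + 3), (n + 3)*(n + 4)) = n + 3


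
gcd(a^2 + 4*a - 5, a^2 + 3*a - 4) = a - 1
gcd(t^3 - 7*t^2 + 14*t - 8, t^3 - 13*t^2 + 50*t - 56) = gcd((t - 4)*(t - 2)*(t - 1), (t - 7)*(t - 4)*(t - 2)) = t^2 - 6*t + 8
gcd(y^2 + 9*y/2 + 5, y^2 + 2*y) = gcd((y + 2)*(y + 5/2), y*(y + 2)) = y + 2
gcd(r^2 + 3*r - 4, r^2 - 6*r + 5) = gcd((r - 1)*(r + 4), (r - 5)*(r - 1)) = r - 1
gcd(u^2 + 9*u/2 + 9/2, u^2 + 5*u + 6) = u + 3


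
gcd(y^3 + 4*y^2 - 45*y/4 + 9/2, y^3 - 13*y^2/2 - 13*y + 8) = y - 1/2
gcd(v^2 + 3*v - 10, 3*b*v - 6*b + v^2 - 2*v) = v - 2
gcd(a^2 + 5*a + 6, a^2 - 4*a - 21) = a + 3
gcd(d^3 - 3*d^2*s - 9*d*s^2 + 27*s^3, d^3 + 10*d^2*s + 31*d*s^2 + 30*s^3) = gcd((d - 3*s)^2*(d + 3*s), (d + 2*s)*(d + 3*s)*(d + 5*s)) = d + 3*s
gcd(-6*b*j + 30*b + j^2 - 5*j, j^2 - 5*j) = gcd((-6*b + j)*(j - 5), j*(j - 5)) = j - 5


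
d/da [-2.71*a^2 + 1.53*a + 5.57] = 1.53 - 5.42*a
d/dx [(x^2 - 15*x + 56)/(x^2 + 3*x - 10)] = 6*(3*x^2 - 22*x - 3)/(x^4 + 6*x^3 - 11*x^2 - 60*x + 100)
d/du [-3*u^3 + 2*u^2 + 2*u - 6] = -9*u^2 + 4*u + 2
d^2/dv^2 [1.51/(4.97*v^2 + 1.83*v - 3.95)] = (-74.596718*v^2 - 27.467202*v + 1.51*(9.94*v + 1.83)*(19.88*v + 3.66) + 59.28713)/(4.97*v^2 + 1.83*v - 3.95)^3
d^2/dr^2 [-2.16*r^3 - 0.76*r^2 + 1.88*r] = -12.96*r - 1.52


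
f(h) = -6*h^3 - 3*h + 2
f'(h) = -18*h^2 - 3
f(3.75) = -325.66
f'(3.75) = -256.12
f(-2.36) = 87.95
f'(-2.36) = -103.25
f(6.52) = -1680.57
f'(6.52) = -768.19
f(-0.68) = 5.93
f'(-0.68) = -11.32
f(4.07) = -414.72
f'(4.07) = -301.17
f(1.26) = -13.78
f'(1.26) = -31.58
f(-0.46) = 3.96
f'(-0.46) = -6.81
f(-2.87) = 152.45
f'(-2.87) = -151.26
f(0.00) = 2.00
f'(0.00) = -3.00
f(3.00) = -169.00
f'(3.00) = -165.00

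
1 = 1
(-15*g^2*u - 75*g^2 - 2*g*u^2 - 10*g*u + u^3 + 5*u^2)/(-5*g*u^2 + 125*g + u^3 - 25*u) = (3*g + u)/(u - 5)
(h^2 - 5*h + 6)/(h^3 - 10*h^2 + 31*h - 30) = 1/(h - 5)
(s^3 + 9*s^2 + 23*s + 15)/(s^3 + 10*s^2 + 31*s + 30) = (s + 1)/(s + 2)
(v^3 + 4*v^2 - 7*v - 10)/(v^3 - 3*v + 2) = (v^3 + 4*v^2 - 7*v - 10)/(v^3 - 3*v + 2)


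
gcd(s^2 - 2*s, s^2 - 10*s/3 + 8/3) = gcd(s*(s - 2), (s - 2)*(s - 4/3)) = s - 2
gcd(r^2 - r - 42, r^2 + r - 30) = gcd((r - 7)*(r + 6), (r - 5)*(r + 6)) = r + 6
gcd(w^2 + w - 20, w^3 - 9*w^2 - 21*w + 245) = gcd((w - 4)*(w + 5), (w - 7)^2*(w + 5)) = w + 5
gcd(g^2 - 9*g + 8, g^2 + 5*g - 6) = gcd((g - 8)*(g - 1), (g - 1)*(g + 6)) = g - 1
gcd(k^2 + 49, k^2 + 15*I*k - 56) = k + 7*I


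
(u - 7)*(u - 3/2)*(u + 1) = u^3 - 15*u^2/2 + 2*u + 21/2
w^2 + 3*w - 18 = (w - 3)*(w + 6)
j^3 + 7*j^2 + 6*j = j*(j + 1)*(j + 6)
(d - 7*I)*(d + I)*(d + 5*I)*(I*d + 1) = I*d^4 + 2*d^3 + 36*I*d^2 + 2*d + 35*I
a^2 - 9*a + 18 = (a - 6)*(a - 3)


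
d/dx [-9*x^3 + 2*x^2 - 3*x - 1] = -27*x^2 + 4*x - 3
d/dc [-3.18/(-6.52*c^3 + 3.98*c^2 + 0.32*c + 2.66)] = (-62.2008*c^2 + 25.3128*c + 1.0176)/(-6.52*c^3 + 3.98*c^2 + 0.32*c + 2.66)^2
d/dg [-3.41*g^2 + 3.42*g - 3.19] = 3.42 - 6.82*g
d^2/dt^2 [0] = 0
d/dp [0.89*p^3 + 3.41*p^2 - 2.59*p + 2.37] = 2.67*p^2 + 6.82*p - 2.59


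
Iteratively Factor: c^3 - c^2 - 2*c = (c)*(c^2 - c - 2) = c*(c - 2)*(c + 1)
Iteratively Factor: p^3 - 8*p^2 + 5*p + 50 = (p - 5)*(p^2 - 3*p - 10) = (p - 5)^2*(p + 2)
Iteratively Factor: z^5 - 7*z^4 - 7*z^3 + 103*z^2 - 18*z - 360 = (z - 5)*(z^4 - 2*z^3 - 17*z^2 + 18*z + 72) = (z - 5)*(z + 2)*(z^3 - 4*z^2 - 9*z + 36) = (z - 5)*(z + 2)*(z + 3)*(z^2 - 7*z + 12) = (z - 5)*(z - 4)*(z + 2)*(z + 3)*(z - 3)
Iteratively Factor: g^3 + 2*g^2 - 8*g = (g + 4)*(g^2 - 2*g) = g*(g + 4)*(g - 2)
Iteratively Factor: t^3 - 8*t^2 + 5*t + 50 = (t - 5)*(t^2 - 3*t - 10) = (t - 5)^2*(t + 2)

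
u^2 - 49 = (u - 7)*(u + 7)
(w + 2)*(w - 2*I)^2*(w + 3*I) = w^4 + 2*w^3 - I*w^3 + 8*w^2 - 2*I*w^2 + 16*w - 12*I*w - 24*I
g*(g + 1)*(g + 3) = g^3 + 4*g^2 + 3*g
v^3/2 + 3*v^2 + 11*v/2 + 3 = (v/2 + 1)*(v + 1)*(v + 3)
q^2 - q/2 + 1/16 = (q - 1/4)^2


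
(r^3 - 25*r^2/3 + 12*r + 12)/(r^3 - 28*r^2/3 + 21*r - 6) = (3*r + 2)/(3*r - 1)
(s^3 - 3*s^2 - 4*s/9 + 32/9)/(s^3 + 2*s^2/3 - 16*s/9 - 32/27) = 3*(3*s^2 - 5*s - 8)/(9*s^2 + 18*s + 8)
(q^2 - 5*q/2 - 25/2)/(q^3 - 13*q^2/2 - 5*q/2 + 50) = 1/(q - 4)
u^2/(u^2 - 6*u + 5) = u^2/(u^2 - 6*u + 5)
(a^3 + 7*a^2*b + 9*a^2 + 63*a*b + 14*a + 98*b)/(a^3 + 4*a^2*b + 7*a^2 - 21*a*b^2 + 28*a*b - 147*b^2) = (a + 2)/(a - 3*b)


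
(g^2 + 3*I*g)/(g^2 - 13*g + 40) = g*(g + 3*I)/(g^2 - 13*g + 40)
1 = 1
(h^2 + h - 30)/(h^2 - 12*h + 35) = (h + 6)/(h - 7)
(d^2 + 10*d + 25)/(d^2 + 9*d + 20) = (d + 5)/(d + 4)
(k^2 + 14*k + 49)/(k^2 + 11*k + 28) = (k + 7)/(k + 4)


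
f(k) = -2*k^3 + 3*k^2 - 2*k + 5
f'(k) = -6*k^2 + 6*k - 2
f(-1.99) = 36.62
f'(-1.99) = -37.70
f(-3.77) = 162.34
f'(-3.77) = -109.90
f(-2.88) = 83.42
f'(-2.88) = -69.05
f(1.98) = -2.72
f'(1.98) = -13.64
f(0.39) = 4.56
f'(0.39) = -0.57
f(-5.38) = 414.03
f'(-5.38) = -207.95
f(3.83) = -71.02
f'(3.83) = -67.03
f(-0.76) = 9.13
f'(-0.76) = -10.03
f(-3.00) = 92.00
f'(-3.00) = -74.00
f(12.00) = -3043.00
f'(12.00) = -794.00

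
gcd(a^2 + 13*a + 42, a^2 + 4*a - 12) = a + 6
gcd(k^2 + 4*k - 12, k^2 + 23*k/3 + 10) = k + 6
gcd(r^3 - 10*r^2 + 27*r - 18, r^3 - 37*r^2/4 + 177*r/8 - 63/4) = r - 6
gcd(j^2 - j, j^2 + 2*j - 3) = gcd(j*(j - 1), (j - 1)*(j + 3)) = j - 1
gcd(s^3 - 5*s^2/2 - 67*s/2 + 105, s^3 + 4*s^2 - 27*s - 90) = s^2 + s - 30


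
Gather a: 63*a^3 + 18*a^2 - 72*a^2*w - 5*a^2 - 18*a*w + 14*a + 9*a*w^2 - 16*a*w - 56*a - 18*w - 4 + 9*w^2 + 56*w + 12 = 63*a^3 + a^2*(13 - 72*w) + a*(9*w^2 - 34*w - 42) + 9*w^2 + 38*w + 8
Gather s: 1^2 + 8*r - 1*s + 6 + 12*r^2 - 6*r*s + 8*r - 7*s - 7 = 12*r^2 + 16*r + s*(-6*r - 8)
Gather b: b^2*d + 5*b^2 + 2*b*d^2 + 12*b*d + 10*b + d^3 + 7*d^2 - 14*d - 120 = b^2*(d + 5) + b*(2*d^2 + 12*d + 10) + d^3 + 7*d^2 - 14*d - 120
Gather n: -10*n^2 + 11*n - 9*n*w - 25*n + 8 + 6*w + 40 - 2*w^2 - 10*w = -10*n^2 + n*(-9*w - 14) - 2*w^2 - 4*w + 48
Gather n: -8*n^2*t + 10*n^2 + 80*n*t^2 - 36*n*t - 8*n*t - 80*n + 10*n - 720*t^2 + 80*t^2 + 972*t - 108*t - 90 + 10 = n^2*(10 - 8*t) + n*(80*t^2 - 44*t - 70) - 640*t^2 + 864*t - 80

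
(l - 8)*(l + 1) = l^2 - 7*l - 8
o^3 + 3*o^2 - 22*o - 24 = (o - 4)*(o + 1)*(o + 6)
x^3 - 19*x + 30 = (x - 3)*(x - 2)*(x + 5)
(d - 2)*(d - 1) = d^2 - 3*d + 2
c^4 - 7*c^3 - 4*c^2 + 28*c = c*(c - 7)*(c - 2)*(c + 2)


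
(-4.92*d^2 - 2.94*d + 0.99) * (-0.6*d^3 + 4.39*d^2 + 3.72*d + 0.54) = 2.952*d^5 - 19.8348*d^4 - 31.803*d^3 - 9.2475*d^2 + 2.0952*d + 0.5346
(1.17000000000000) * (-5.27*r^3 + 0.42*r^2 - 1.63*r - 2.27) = -6.1659*r^3 + 0.4914*r^2 - 1.9071*r - 2.6559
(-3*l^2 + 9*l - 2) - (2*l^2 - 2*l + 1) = -5*l^2 + 11*l - 3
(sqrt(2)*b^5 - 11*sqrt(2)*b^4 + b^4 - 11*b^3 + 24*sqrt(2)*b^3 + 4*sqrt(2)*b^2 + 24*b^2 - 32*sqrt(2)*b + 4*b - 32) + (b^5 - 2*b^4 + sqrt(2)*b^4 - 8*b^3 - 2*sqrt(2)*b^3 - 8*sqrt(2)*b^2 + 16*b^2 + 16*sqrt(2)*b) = b^5 + sqrt(2)*b^5 - 10*sqrt(2)*b^4 - b^4 - 19*b^3 + 22*sqrt(2)*b^3 - 4*sqrt(2)*b^2 + 40*b^2 - 16*sqrt(2)*b + 4*b - 32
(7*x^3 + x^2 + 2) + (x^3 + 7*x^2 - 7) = 8*x^3 + 8*x^2 - 5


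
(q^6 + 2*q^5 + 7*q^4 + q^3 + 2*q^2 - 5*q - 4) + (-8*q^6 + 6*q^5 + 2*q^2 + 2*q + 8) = -7*q^6 + 8*q^5 + 7*q^4 + q^3 + 4*q^2 - 3*q + 4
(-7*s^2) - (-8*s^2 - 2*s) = s^2 + 2*s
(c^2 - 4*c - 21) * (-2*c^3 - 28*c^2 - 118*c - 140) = -2*c^5 - 20*c^4 + 36*c^3 + 920*c^2 + 3038*c + 2940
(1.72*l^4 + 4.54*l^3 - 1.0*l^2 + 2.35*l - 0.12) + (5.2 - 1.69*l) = 1.72*l^4 + 4.54*l^3 - 1.0*l^2 + 0.66*l + 5.08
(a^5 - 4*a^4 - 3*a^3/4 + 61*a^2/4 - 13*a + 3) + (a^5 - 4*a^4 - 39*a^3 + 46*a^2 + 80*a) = 2*a^5 - 8*a^4 - 159*a^3/4 + 245*a^2/4 + 67*a + 3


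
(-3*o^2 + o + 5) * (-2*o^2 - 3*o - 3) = 6*o^4 + 7*o^3 - 4*o^2 - 18*o - 15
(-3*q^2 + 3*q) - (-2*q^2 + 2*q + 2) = -q^2 + q - 2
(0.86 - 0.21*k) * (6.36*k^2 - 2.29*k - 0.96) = -1.3356*k^3 + 5.9505*k^2 - 1.7678*k - 0.8256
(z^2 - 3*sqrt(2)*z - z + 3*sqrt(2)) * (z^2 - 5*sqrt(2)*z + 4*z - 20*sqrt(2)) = z^4 - 8*sqrt(2)*z^3 + 3*z^3 - 24*sqrt(2)*z^2 + 26*z^2 + 32*sqrt(2)*z + 90*z - 120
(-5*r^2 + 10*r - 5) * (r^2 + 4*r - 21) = -5*r^4 - 10*r^3 + 140*r^2 - 230*r + 105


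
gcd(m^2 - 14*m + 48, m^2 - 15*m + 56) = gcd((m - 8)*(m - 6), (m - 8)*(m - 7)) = m - 8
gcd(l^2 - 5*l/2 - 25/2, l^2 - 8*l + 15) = l - 5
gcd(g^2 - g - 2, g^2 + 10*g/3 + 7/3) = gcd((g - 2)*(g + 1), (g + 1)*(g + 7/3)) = g + 1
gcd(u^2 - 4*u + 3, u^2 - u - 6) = u - 3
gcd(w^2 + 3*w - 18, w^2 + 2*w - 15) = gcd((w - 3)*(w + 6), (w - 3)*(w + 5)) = w - 3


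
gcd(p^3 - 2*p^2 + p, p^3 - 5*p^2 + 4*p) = p^2 - p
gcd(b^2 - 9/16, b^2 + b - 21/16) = b - 3/4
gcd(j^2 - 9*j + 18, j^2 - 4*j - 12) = j - 6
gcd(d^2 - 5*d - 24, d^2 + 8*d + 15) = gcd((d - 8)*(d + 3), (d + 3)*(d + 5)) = d + 3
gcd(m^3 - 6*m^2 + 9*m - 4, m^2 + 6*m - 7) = m - 1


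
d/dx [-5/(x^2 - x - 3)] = 5*(2*x - 1)/(-x^2 + x + 3)^2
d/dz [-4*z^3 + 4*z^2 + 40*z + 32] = -12*z^2 + 8*z + 40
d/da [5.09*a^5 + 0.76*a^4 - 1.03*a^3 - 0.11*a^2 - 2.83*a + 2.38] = 25.45*a^4 + 3.04*a^3 - 3.09*a^2 - 0.22*a - 2.83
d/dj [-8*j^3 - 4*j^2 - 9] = 8*j*(-3*j - 1)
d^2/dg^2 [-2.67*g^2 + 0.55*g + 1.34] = -5.34000000000000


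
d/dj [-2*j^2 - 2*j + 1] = -4*j - 2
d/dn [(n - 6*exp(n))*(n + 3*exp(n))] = -3*n*exp(n) + 2*n - 36*exp(2*n) - 3*exp(n)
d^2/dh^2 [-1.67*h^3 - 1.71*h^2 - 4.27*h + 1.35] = -10.02*h - 3.42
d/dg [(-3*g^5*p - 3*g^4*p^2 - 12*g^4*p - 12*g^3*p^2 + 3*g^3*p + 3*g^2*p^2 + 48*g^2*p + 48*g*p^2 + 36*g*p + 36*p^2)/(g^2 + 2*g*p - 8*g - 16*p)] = 3*p*(-2*(g + p - 4)*(-g^5 - g^4*p - 4*g^4 - 4*g^3*p + g^3 + g^2*p + 16*g^2 + 16*g*p + 12*g + 12*p) + (g^2 + 2*g*p - 8*g - 16*p)*(-5*g^4 - 4*g^3*p - 16*g^3 - 12*g^2*p + 3*g^2 + 2*g*p + 32*g + 16*p + 12))/(g^2 + 2*g*p - 8*g - 16*p)^2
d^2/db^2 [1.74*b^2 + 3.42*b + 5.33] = 3.48000000000000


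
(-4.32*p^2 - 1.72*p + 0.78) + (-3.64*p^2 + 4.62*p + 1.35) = -7.96*p^2 + 2.9*p + 2.13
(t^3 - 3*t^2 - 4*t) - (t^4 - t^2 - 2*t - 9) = -t^4 + t^3 - 2*t^2 - 2*t + 9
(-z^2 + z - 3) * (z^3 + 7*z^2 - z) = -z^5 - 6*z^4 + 5*z^3 - 22*z^2 + 3*z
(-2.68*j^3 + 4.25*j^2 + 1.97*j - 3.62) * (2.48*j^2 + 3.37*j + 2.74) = -6.6464*j^5 + 1.5084*j^4 + 11.8649*j^3 + 9.3063*j^2 - 6.8016*j - 9.9188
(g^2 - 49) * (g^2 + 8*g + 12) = g^4 + 8*g^3 - 37*g^2 - 392*g - 588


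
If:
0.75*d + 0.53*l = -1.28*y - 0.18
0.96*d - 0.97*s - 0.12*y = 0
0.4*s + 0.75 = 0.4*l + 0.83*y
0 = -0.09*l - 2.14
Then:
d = -1.89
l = -23.78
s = -3.21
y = 10.81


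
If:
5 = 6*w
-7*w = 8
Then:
No Solution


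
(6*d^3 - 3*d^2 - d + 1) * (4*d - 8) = 24*d^4 - 60*d^3 + 20*d^2 + 12*d - 8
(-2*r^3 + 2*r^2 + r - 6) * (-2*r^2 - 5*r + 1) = 4*r^5 + 6*r^4 - 14*r^3 + 9*r^2 + 31*r - 6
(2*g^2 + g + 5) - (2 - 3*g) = 2*g^2 + 4*g + 3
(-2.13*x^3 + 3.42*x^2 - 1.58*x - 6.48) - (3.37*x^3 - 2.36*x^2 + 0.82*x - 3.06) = -5.5*x^3 + 5.78*x^2 - 2.4*x - 3.42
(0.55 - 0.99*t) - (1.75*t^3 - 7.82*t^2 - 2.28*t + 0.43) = -1.75*t^3 + 7.82*t^2 + 1.29*t + 0.12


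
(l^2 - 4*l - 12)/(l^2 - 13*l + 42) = (l + 2)/(l - 7)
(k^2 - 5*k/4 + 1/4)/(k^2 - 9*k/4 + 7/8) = 2*(4*k^2 - 5*k + 1)/(8*k^2 - 18*k + 7)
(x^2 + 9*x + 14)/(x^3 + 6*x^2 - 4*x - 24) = (x + 7)/(x^2 + 4*x - 12)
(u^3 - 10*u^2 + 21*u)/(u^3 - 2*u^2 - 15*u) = (-u^2 + 10*u - 21)/(-u^2 + 2*u + 15)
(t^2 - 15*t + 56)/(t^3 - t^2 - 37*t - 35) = (t - 8)/(t^2 + 6*t + 5)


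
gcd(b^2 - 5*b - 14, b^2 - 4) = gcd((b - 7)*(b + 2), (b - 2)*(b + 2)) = b + 2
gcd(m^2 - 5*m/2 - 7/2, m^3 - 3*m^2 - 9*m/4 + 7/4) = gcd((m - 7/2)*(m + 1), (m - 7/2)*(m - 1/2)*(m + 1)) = m^2 - 5*m/2 - 7/2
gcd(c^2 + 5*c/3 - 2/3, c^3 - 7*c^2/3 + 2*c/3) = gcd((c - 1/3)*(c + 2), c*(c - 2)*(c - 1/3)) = c - 1/3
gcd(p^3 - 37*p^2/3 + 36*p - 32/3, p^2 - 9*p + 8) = p - 8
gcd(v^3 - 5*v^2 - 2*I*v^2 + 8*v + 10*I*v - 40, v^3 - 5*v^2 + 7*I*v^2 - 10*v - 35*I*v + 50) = v^2 + v*(-5 + 2*I) - 10*I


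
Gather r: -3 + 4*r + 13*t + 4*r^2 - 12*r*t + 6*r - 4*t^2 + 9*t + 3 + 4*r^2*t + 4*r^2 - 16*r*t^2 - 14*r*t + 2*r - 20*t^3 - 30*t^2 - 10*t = r^2*(4*t + 8) + r*(-16*t^2 - 26*t + 12) - 20*t^3 - 34*t^2 + 12*t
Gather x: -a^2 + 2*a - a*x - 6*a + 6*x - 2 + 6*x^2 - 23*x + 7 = -a^2 - 4*a + 6*x^2 + x*(-a - 17) + 5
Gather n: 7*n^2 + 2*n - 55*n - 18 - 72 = 7*n^2 - 53*n - 90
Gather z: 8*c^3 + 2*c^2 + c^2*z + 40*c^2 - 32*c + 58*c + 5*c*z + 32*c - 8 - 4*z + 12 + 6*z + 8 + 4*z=8*c^3 + 42*c^2 + 58*c + z*(c^2 + 5*c + 6) + 12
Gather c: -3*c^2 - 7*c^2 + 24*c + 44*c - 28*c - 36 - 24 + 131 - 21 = -10*c^2 + 40*c + 50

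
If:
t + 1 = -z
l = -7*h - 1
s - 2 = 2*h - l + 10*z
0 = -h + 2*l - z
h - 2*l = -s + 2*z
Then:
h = -11/96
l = -19/96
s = -27/32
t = -23/32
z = -9/32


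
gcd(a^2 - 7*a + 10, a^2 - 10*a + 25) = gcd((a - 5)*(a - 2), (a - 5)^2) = a - 5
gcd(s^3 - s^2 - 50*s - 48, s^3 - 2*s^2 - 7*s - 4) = s + 1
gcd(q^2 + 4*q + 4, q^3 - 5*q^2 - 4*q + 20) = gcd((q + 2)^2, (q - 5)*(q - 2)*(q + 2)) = q + 2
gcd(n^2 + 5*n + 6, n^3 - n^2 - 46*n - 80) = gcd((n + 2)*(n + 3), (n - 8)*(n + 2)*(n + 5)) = n + 2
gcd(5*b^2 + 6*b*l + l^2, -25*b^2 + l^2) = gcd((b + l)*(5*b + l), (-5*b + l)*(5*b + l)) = 5*b + l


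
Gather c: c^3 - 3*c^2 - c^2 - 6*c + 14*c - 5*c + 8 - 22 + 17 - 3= c^3 - 4*c^2 + 3*c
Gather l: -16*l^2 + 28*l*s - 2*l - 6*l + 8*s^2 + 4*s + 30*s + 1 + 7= -16*l^2 + l*(28*s - 8) + 8*s^2 + 34*s + 8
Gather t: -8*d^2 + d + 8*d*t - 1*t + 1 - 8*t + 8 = -8*d^2 + d + t*(8*d - 9) + 9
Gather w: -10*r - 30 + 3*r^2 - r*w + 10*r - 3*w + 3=3*r^2 + w*(-r - 3) - 27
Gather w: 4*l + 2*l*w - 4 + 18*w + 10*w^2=4*l + 10*w^2 + w*(2*l + 18) - 4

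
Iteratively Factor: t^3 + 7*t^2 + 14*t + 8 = (t + 2)*(t^2 + 5*t + 4) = (t + 1)*(t + 2)*(t + 4)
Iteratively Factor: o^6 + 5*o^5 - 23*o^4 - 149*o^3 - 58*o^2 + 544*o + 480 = (o - 5)*(o^5 + 10*o^4 + 27*o^3 - 14*o^2 - 128*o - 96) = (o - 5)*(o + 4)*(o^4 + 6*o^3 + 3*o^2 - 26*o - 24) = (o - 5)*(o + 4)^2*(o^3 + 2*o^2 - 5*o - 6) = (o - 5)*(o + 1)*(o + 4)^2*(o^2 + o - 6) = (o - 5)*(o - 2)*(o + 1)*(o + 4)^2*(o + 3)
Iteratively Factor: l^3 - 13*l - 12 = (l + 1)*(l^2 - l - 12) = (l - 4)*(l + 1)*(l + 3)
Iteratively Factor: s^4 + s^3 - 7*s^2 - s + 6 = (s + 1)*(s^3 - 7*s + 6) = (s + 1)*(s + 3)*(s^2 - 3*s + 2) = (s - 1)*(s + 1)*(s + 3)*(s - 2)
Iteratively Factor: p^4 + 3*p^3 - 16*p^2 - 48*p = (p)*(p^3 + 3*p^2 - 16*p - 48) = p*(p - 4)*(p^2 + 7*p + 12) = p*(p - 4)*(p + 4)*(p + 3)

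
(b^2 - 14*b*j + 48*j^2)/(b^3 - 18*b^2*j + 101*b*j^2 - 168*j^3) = (b - 6*j)/(b^2 - 10*b*j + 21*j^2)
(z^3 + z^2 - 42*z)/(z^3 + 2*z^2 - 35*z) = (z - 6)/(z - 5)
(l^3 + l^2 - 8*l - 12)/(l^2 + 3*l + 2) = (l^2 - l - 6)/(l + 1)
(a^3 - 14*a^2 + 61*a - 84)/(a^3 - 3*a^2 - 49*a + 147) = (a - 4)/(a + 7)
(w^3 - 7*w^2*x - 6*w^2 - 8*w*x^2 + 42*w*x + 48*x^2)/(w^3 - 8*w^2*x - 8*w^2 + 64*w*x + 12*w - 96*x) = (w + x)/(w - 2)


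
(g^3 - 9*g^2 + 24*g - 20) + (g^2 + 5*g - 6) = g^3 - 8*g^2 + 29*g - 26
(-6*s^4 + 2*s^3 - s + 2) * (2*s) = -12*s^5 + 4*s^4 - 2*s^2 + 4*s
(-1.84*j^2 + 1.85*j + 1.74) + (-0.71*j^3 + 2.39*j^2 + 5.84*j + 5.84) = -0.71*j^3 + 0.55*j^2 + 7.69*j + 7.58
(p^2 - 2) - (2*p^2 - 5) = 3 - p^2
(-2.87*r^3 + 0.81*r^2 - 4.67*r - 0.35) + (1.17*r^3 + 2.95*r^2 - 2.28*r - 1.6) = -1.7*r^3 + 3.76*r^2 - 6.95*r - 1.95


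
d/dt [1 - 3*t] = -3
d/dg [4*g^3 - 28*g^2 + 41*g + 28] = 12*g^2 - 56*g + 41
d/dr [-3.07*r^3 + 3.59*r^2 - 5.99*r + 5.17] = -9.21*r^2 + 7.18*r - 5.99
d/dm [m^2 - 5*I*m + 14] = 2*m - 5*I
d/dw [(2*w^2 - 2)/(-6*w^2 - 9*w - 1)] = 2*(-9*w^2 - 14*w - 9)/(36*w^4 + 108*w^3 + 93*w^2 + 18*w + 1)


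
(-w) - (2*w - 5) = 5 - 3*w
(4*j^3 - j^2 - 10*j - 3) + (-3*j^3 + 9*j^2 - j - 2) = j^3 + 8*j^2 - 11*j - 5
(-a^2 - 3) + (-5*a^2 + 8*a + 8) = -6*a^2 + 8*a + 5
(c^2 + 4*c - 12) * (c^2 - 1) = c^4 + 4*c^3 - 13*c^2 - 4*c + 12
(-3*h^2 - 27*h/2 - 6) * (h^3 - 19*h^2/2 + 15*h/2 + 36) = -3*h^5 + 15*h^4 + 399*h^3/4 - 609*h^2/4 - 531*h - 216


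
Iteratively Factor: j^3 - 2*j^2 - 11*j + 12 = (j + 3)*(j^2 - 5*j + 4) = (j - 4)*(j + 3)*(j - 1)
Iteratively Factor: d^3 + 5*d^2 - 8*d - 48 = (d + 4)*(d^2 + d - 12) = (d + 4)^2*(d - 3)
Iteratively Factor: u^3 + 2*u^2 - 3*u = (u + 3)*(u^2 - u) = (u - 1)*(u + 3)*(u)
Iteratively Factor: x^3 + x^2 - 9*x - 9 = (x - 3)*(x^2 + 4*x + 3) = (x - 3)*(x + 1)*(x + 3)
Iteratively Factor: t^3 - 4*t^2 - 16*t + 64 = (t + 4)*(t^2 - 8*t + 16) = (t - 4)*(t + 4)*(t - 4)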